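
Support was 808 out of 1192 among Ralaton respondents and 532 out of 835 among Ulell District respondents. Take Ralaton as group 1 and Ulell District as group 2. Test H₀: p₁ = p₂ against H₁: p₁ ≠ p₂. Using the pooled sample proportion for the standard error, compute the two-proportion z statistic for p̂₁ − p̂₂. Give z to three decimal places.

p̂₁ = 808/1192 ≈ 0.677852, p̂₂ = 532/835 ≈ 0.637126.
Pooled p̂ = (808+532)/(1192+835) = 1340/2027 = 0.661075.
SE = √(0.224055 × 0.00203653) = 0.021361.
z = (0.677852 − 0.637126)/0.021361 = 0.040726/0.021361 = 1.907.
p-value = 2·P(Z > 1.907) ≈ 0.0566.

z = 1.907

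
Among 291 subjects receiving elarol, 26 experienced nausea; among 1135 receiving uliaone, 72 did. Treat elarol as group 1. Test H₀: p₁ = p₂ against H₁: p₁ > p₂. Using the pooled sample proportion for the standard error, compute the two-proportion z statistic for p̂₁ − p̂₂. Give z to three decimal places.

z = 1.559

p̂₁ = 26/291 = 0.08935, p̂₂ = 72/1135 = 0.06344.
Pooled p̂ = (26+72)/(291+1135) = 98/1426 = 0.06872.
SE = √(0.0640008 × 0.00431748) = 0.01662.
z = (0.08935 − 0.06344)/0.01662 = 0.02591/0.01662 = 1.559.
p-value = P(Z > 1.559) ≈ 0.0595.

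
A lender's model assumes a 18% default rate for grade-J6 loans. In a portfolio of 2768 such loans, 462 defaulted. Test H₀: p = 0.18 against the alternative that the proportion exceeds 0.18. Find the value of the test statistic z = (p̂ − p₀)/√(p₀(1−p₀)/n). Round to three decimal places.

p̂ = 462/2768 ≈ 0.16691.
Under H₀, SE = √(0.18·0.82/2768) = √(5.33237e-05) = 0.00730.
z = (0.16691 − 0.18)/0.00730 = -0.01309/0.00730 = -1.793.

z = -1.793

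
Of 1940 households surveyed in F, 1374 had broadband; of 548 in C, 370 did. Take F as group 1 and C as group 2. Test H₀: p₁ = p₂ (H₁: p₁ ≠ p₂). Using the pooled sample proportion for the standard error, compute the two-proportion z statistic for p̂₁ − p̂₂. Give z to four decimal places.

z = 1.4929

p̂₁ = 1374/1940 ≈ 0.708247, p̂₂ = 370/548 ≈ 0.675182.
Pooled p̂ = (1374+370)/(1940+548) = 1744/2488 = 0.700965.
SE = √(p̂(1−p̂)(1/n₁+1/n₂)) = √(0.700965·0.299035·0.00234028) = √(0.000490554) = 0.022148.
z = (0.708247 − 0.675182)/0.022148 = 0.033065/0.022148 = 1.4929.
Two-sided p-value ≈ 2·Φ(−1.493) = 0.1355.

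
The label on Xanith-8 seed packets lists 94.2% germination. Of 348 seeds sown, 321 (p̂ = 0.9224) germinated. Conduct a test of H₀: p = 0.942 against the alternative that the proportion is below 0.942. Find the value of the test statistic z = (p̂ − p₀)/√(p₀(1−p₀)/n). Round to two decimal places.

z = -1.56

p̂ = 321/348 ≈ 0.92241.
Under H₀, SE = √(0.942·0.058/348) = √(0.000157) = 0.01253.
z = (0.92241 − 0.942)/0.01253 = -0.01959/0.01253 = -1.56.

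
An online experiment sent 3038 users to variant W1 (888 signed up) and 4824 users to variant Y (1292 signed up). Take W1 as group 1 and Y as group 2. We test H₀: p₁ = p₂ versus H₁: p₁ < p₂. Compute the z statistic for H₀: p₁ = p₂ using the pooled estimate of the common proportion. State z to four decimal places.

p̂₁ = 888/3038 ≈ 0.2922976, p̂₂ = 1292/4824 ≈ 0.2678275.
Pooled p̂ = (888+1292)/(3038+4824) = 2180/7862 = 0.2772831.
SE = √(0.200397 × 0.000536461) = 0.0103685.
z = (0.2922976 − 0.2678275)/0.0103685 = 0.0244701/0.0103685 = 2.3600.
p-value = P(Z < 2.360) ≈ 0.9909.

z = 2.3600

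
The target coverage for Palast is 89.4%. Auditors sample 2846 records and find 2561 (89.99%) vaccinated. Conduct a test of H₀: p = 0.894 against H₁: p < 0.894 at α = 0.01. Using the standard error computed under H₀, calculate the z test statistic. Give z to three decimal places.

p̂ = 2561/2846 = 0.899859.
Under H₀, SE = √(0.894·0.106/2846) = √(3.32973e-05) = 0.005770.
z = (0.899859 − 0.894)/0.005770 = 0.005859/0.005770 = 1.015.
p-value = P(Z < 1.015) ≈ 0.8451, so at α = 0.01 we fail to reject H₀.

z = 1.015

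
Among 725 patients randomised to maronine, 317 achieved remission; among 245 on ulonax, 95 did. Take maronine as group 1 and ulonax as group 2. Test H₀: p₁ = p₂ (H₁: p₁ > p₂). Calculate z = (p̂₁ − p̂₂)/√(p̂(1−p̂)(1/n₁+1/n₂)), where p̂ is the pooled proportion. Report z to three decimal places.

z = 1.355

p̂₁ = 317/725 ≈ 0.43724, p̂₂ = 95/245 ≈ 0.38776.
Pooled p̂ = (317+95)/(725+245) = 412/970 = 0.42474.
SE = √(p̂(1−p̂)(1/n₁+1/n₂)) = √(0.42474·0.57526·0.00546094) = √(0.00133431) = 0.03653.
z = (0.43724 − 0.38776)/0.03653 = 0.04948/0.03653 = 1.355.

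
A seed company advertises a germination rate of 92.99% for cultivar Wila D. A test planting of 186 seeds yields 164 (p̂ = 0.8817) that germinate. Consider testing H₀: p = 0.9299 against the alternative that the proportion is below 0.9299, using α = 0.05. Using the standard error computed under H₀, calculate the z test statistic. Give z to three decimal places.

z = -2.574

p̂ = 164/186 ≈ 0.88172.
Under H₀, SE = √(0.9299·0.0701/186) = √(0.000350462) = 0.01872.
z = (0.88172 − 0.9299)/0.01872 = -0.04818/0.01872 = -2.574.
p-value = P(Z < -2.574) ≈ 0.0050. With α = 0.05, reject H₀.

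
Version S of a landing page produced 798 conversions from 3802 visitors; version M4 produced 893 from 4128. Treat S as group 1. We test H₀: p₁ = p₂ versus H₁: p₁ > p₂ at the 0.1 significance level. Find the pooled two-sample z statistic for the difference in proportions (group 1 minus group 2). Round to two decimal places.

p̂₁ = 798/3802 ≈ 0.2099, p̂₂ = 893/4128 ≈ 0.2163.
Pooled p̂ = (798+893)/(3802+4128) = 1691/7930 = 0.2132.
SE = √(p̂(1−p̂)(1/n₁+1/n₂)) = √(0.2132·0.7868·0.000505268) = √(8.47683e-05) = 0.0092.
z = (0.2099 − 0.2163)/0.0092 = -0.0064/0.0092 = -0.70.
p-value = P(Z > -0.699) ≈ 0.7578. With α = 0.1, fail to reject H₀.

z = -0.70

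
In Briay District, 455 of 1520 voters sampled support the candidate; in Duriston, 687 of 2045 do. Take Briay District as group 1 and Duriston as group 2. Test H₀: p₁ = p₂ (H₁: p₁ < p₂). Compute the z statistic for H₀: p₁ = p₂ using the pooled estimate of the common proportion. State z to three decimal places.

z = -2.316

p̂₁ = 455/1520 ≈ 0.29934, p̂₂ = 687/2045 ≈ 0.33594.
Pooled p̂ = (455+687)/(1520+2045) = 1142/3565 = 0.32034.
SE = √(0.217721 × 0.00114689) = 0.01580.
z = (0.29934 − 0.33594)/0.01580 = -0.03660/0.01580 = -2.316.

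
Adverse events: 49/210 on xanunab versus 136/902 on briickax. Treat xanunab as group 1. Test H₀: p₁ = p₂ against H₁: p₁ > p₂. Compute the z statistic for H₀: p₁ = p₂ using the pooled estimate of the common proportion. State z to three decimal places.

z = 2.893

p̂₁ = 49/210 = 0.23333, p̂₂ = 136/902 = 0.15078.
Pooled p̂ = (49+136)/(210+902) = 185/1112 = 0.16637.
SE = √(0.138689 × 0.00587055) = 0.02853.
z = (0.23333 − 0.15078)/0.02853 = 0.08255/0.02853 = 2.893.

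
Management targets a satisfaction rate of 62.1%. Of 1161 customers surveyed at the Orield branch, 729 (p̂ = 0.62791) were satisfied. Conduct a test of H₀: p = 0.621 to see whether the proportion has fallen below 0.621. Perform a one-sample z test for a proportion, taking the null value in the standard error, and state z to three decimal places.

p̂ = 729/1161 = 0.62791.
Standard error under H₀: √(0.621×0.379/1161) = 0.01424.
z = (0.62791 − 0.621)/0.01424 = 0.00691/0.01424 = 0.485.

z = 0.485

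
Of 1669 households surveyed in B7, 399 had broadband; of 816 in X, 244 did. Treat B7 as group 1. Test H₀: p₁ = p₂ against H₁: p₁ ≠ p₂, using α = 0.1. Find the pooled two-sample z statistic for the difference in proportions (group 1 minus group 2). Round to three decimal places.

z = -3.205

p̂₁ = 399/1669 = 0.239065, p̂₂ = 244/816 = 0.299020.
Pooled p̂ = (399+244)/(1669+816) = 643/2485 = 0.258753.
SE = √(0.1918 × 0.00182465) = 0.018707.
z = (0.239065 − 0.299020)/0.018707 = -0.059955/0.018707 = -3.205.
p-value = 2·P(Z > 3.205) ≈ 0.0014; since p < α = 0.1, reject H₀.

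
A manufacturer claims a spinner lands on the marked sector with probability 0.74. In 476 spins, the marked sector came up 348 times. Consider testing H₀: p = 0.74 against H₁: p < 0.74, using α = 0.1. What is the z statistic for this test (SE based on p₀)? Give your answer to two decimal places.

z = -0.44

p̂ = 348/476 = 0.7311.
Under H₀, SE = √(0.74·0.26/476) = √(0.000404202) = 0.0201.
z = (0.7311 − 0.74)/0.0201 = -0.0089/0.0201 = -0.44.
p-value = P(Z < -0.443) ≈ 0.3289. With α = 0.1, fail to reject H₀.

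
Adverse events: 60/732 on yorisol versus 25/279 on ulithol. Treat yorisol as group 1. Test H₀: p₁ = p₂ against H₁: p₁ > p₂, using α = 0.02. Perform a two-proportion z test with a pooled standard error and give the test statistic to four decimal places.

p̂₁ = 60/732 ≈ 0.081967, p̂₂ = 25/279 ≈ 0.089606.
Pooled p̂ = (60+25)/(732+279) = 85/1011 = 0.084075.
SE = √(p̂(1−p̂)(1/n₁+1/n₂)) = √(0.084075·0.915925·0.00495035) = √(0.000381209) = 0.019525.
z = (0.081967 − 0.089606)/0.019525 = -0.007639/0.019525 = -0.3912.
p-value = P(Z > -0.391) ≈ 0.6522. With α = 0.02, fail to reject H₀.

z = -0.3912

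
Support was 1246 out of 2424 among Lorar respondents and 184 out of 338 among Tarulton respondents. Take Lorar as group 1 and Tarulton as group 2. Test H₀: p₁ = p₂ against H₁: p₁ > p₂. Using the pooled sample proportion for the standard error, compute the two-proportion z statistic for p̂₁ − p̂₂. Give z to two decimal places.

z = -1.05

p̂₁ = 1246/2424 = 0.5140, p̂₂ = 184/338 = 0.5444.
Pooled p̂ = (1246+184)/(2424+338) = 1430/2762 = 0.5177.
SE = √(p̂(1−p̂)(1/n₁+1/n₂)) = √(0.5177·0.4823·0.00337112) = √(0.000841719) = 0.0290.
z = (0.5140 − 0.5444)/0.0290 = -0.0304/0.0290 = -1.05.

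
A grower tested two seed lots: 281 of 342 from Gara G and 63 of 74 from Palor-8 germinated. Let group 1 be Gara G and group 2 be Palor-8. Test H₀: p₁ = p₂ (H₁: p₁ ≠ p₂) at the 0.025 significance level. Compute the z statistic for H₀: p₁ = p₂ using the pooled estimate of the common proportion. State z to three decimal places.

z = -0.613

p̂₁ = 281/342 ≈ 0.82164, p̂₂ = 63/74 ≈ 0.85135.
Pooled p̂ = (281+63)/(342+74) = 344/416 = 0.82692.
SE = √(p̂(1−p̂)(1/n₁+1/n₂)) = √(0.82692·0.17308·0.0164375) = √(0.00235255) = 0.04850.
z = (0.82164 − 0.85135)/0.04850 = -0.02971/0.04850 = -0.613.
p-value = 2·P(Z > 0.613) ≈ 0.5401. With α = 0.025, fail to reject H₀.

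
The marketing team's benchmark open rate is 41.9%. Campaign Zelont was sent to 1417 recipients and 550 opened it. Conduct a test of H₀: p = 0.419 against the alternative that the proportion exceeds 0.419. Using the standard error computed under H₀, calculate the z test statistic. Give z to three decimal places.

p̂ = 550/1417 = 0.38814.
Under H₀, SE = √(0.419·0.581/1417) = √(0.000171799) = 0.01311.
z = (0.38814 − 0.419)/0.01311 = -0.03086/0.01311 = -2.354.

z = -2.354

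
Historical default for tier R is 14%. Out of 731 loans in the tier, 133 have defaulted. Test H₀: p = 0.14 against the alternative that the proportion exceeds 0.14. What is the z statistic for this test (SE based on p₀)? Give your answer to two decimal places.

p̂ = 133/731 ≈ 0.1819.
SE = √(p₀(1−p₀)/n) = √(0.1204/731) = 0.0128.
z = (0.1819 − 0.14)/0.0128 = 0.0419/0.0128 = 3.27.
p-value = P(Z > 3.268) ≈ 0.0005.

z = 3.27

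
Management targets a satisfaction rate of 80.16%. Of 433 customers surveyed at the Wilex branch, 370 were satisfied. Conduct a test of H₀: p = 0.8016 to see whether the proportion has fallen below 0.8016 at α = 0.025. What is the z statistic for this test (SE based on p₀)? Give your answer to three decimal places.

z = 2.760

p̂ = 370/433 ≈ 0.854503.
SE = √(p₀(1−p₀)/n) = √(0.15904/433) = 0.019165.
z = (0.854503 − 0.8016)/0.019165 = 0.052903/0.019165 = 2.760.
p-value = P(Z < 2.760) ≈ 0.9971. With α = 0.025, fail to reject H₀.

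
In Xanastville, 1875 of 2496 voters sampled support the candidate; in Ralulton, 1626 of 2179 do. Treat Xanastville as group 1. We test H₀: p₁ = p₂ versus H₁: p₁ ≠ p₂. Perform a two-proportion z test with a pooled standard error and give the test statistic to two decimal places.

z = 0.39

p̂₁ = 1875/2496 ≈ 0.7512, p̂₂ = 1626/2179 ≈ 0.7462.
Pooled p̂ = (1875+1626)/(2496+2179) = 3501/4675 = 0.7489.
SE = √(p̂(1−p̂)(1/n₁+1/n₂)) = √(0.7489·0.2511·0.000859567) = √(0.00016165) = 0.0127.
z = (0.7512 − 0.7462)/0.0127 = 0.0050/0.0127 = 0.39.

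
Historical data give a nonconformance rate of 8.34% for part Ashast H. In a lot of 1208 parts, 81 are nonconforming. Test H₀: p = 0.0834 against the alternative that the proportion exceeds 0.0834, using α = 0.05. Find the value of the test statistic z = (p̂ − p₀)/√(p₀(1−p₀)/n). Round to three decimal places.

z = -2.055

p̂ = 81/1208 ≈ 0.067053.
Under H₀, SE = √(0.0834·0.9166/1208) = √(6.32818e-05) = 0.007955.
z = (0.067053 − 0.0834)/0.007955 = -0.016347/0.007955 = -2.055.
p-value = P(Z > -2.055) ≈ 0.9801. With α = 0.05, fail to reject H₀.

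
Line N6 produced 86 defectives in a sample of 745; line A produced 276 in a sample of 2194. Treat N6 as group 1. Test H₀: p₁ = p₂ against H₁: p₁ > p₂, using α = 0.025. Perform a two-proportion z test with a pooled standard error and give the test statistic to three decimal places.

z = -0.744

p̂₁ = 86/745 = 0.115436, p̂₂ = 276/2194 = 0.125798.
Pooled p̂ = (86+276)/(745+2194) = 362/2939 = 0.123171.
SE = √(p̂(1−p̂)(1/n₁+1/n₂)) = √(0.123171·0.876829·0.00179807) = √(0.000194192) = 0.013935.
z = (0.115436 − 0.125798)/0.013935 = -0.010362/0.013935 = -0.744.
p-value = P(Z > -0.744) ≈ 0.7714; since p > α = 0.025, fail to reject H₀.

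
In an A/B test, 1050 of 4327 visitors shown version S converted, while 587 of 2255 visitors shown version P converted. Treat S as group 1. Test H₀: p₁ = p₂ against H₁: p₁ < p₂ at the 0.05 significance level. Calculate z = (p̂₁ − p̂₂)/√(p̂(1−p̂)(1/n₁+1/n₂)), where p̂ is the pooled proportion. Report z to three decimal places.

p̂₁ = 1050/4327 = 0.24266, p̂₂ = 587/2255 = 0.26031.
Pooled p̂ = (1050+587)/(4327+2255) = 1637/6582 = 0.24871.
SE = √(p̂(1−p̂)(1/n₁+1/n₂)) = √(0.24871·0.75129·0.000674566) = √(0.000126044) = 0.01123.
z = (0.24266 − 0.26031)/0.01123 = -0.01765/0.01123 = -1.572.
p-value = P(Z < -1.572) ≈ 0.0580. With α = 0.05, fail to reject H₀.

z = -1.572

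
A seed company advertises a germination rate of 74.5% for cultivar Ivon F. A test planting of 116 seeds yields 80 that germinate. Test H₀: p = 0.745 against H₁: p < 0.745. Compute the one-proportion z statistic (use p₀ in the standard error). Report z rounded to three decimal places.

p̂ = 80/116 = 0.689655.
Under H₀, SE = √(0.745·0.255/116) = √(0.00163772) = 0.040469.
z = (0.689655 − 0.745)/0.040469 = -0.055345/0.040469 = -1.368.

z = -1.368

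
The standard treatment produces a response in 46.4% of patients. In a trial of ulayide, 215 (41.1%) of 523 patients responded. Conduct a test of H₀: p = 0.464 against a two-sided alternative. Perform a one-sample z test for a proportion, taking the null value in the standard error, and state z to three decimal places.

p̂ = 215/523 = 0.41109.
SE = √(p₀(1−p₀)/n) = √(0.2487/523) = 0.02181.
z = (0.41109 − 0.464)/0.02181 = -0.05291/0.02181 = -2.426.
Two-sided p-value ≈ 2·Φ(−2.426) = 0.0153.

z = -2.426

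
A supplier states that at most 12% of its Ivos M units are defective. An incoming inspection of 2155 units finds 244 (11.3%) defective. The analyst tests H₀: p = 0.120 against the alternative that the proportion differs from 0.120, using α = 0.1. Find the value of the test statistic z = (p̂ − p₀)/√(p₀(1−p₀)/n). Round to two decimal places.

p̂ = 244/2155 ≈ 0.1132.
SE = √(p₀(1−p₀)/n) = √(0.1056/2155) = 0.0070.
z = (0.1132 − 0.12)/0.0070 = -0.0068/0.0070 = -0.97.
Two-sided p-value ≈ 2·Φ(−0.968) = 0.3331. With α = 0.1, fail to reject H₀.

z = -0.97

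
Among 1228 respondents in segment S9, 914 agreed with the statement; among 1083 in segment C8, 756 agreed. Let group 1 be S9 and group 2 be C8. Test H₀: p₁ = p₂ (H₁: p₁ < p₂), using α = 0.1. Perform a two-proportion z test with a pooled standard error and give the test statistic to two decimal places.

p̂₁ = 914/1228 ≈ 0.74430, p̂₂ = 756/1083 ≈ 0.69806.
Pooled p̂ = (914+756)/(1228+1083) = 1670/2311 = 0.72263.
SE = √(0.200435 × 0.00173769) = 0.01866.
z = (0.74430 − 0.69806)/0.01866 = 0.04624/0.01866 = 2.48.
p-value = P(Z < 2.478) ≈ 0.9934, so at α = 0.1 we fail to reject H₀.

z = 2.48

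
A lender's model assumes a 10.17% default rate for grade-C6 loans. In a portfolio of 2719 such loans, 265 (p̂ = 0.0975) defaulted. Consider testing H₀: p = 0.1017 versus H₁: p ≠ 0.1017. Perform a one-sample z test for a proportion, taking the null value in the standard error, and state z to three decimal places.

p̂ = 265/2719 = 0.09746.
SE = √(p₀(1−p₀)/n) = √(0.091357/2719) = 0.00580.
z = (0.09746 − 0.1017)/0.00580 = -0.00424/0.00580 = -0.731.
p-value = 2·P(Z > 0.731) ≈ 0.4647.

z = -0.731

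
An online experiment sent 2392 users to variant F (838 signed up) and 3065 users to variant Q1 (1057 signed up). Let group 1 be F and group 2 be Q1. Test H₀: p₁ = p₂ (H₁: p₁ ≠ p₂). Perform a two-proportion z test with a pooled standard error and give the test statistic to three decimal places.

p̂₁ = 838/2392 = 0.35033, p̂₂ = 1057/3065 = 0.34486.
Pooled p̂ = (838+1057)/(2392+3065) = 1895/5457 = 0.34726.
SE = √(0.226671 × 0.000744324) = 0.01299.
z = (0.35033 − 0.34486)/0.01299 = 0.00547/0.01299 = 0.421.

z = 0.421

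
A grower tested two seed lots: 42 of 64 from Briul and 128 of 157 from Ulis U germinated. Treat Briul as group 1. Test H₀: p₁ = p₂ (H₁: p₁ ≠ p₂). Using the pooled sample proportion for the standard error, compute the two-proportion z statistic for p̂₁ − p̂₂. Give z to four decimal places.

p̂₁ = 42/64 = 0.656250, p̂₂ = 128/157 = 0.815287.
Pooled p̂ = (42+128)/(64+157) = 170/221 = 0.769231.
SE = √(0.177515 × 0.0219944) = 0.062485.
z = (0.656250 − 0.815287)/0.062485 = -0.159037/0.062485 = -2.5452.

z = -2.5452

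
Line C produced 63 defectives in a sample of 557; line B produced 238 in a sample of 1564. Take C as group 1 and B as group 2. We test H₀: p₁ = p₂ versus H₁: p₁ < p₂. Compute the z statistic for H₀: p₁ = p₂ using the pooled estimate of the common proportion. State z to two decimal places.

z = -2.27

p̂₁ = 63/557 ≈ 0.1131, p̂₂ = 238/1564 ≈ 0.1522.
Pooled p̂ = (63+238)/(557+1564) = 301/2121 = 0.1419.
SE = √(0.121775 × 0.00243472) = 0.0172.
z = (0.1131 − 0.1522)/0.0172 = -0.0391/0.0172 = -2.27.
p-value = P(Z < -2.269) ≈ 0.0116.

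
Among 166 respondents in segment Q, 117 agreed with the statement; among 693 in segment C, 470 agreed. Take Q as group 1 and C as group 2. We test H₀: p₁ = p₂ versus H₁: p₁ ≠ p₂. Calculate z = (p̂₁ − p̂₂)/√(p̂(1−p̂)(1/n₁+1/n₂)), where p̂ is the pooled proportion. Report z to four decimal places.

p̂₁ = 117/166 = 0.704819, p̂₂ = 470/693 = 0.678211.
Pooled p̂ = (117+470)/(166+693) = 587/859 = 0.683353.
SE = √(0.216382 × 0.0074671) = 0.040196.
z = (0.704819 − 0.678211)/0.040196 = 0.026608/0.040196 = 0.6620.
Two-sided p-value ≈ 2·Φ(−0.662) = 0.5080.

z = 0.6620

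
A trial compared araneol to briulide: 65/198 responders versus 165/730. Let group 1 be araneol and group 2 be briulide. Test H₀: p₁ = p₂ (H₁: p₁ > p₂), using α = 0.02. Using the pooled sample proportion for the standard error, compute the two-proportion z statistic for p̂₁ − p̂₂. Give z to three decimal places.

p̂₁ = 65/198 = 0.328283, p̂₂ = 165/730 = 0.226027.
Pooled p̂ = (65+165)/(198+730) = 230/928 = 0.247845.
SE = √(0.186418 × 0.00642037) = 0.034596.
z = (0.328283 − 0.226027)/0.034596 = 0.102256/0.034596 = 2.956.
p-value = P(Z > 2.956) ≈ 0.0016; since p < α = 0.02, reject H₀.

z = 2.956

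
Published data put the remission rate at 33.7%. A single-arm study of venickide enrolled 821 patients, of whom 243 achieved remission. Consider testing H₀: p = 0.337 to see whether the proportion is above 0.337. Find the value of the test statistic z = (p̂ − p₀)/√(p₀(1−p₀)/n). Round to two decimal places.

z = -2.49

p̂ = 243/821 = 0.29598.
SE = √(p₀(1−p₀)/n) = √(0.22343/821) = 0.01650.
z = (0.29598 − 0.337)/0.01650 = -0.04102/0.01650 = -2.49.
p-value = P(Z > -2.487) ≈ 0.9935.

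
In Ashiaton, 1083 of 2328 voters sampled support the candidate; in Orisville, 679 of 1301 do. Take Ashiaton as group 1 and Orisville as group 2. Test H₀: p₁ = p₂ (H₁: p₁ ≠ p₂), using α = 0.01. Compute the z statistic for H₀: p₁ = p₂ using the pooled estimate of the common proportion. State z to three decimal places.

p̂₁ = 1083/2328 = 0.46521, p̂₂ = 679/1301 = 0.52191.
Pooled p̂ = (1083+679)/(2328+1301) = 1762/3629 = 0.48553.
SE = √(0.249791 × 0.00119819) = 0.01730.
z = (0.46521 − 0.52191)/0.01730 = -0.05670/0.01730 = -3.277.
p-value = 2·P(Z > 3.277) ≈ 0.0010, so at α = 0.01 we reject H₀.

z = -3.277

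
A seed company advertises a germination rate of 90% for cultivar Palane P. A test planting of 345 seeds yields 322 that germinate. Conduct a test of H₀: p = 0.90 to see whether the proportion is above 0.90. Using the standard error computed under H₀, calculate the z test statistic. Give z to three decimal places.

z = 2.064

p̂ = 322/345 ≈ 0.93333.
Standard error under H₀: √(0.9×0.1/345) = 0.01615.
z = (0.93333 − 0.9)/0.01615 = 0.03333/0.01615 = 2.064.
p-value = P(Z > 2.064) ≈ 0.0195.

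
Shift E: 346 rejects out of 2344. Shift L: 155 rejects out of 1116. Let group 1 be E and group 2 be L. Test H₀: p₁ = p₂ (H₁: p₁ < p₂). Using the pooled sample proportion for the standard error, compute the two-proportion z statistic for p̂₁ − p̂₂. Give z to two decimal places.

z = 0.68

p̂₁ = 346/2344 ≈ 0.1476, p̂₂ = 155/1116 ≈ 0.1389.
Pooled p̂ = (346+155)/(2344+1116) = 501/3460 = 0.1448.
SE = √(p̂(1−p̂)(1/n₁+1/n₂)) = √(0.1448·0.8552·0.00132268) = √(0.000163789) = 0.0128.
z = (0.1476 − 0.1389)/0.0128 = 0.0087/0.0128 = 0.68.
p-value = P(Z < 0.682) ≈ 0.7522.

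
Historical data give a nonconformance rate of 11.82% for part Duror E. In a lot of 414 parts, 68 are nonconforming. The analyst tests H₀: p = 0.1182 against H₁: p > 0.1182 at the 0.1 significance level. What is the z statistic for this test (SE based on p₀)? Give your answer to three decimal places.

p̂ = 68/414 = 0.16425.
Standard error under H₀: √(0.1182×0.8818/414) = 0.01587.
z = (0.16425 − 0.1182)/0.01587 = 0.04605/0.01587 = 2.902.
p-value = P(Z > 2.902) ≈ 0.0019. With α = 0.1, reject H₀.

z = 2.902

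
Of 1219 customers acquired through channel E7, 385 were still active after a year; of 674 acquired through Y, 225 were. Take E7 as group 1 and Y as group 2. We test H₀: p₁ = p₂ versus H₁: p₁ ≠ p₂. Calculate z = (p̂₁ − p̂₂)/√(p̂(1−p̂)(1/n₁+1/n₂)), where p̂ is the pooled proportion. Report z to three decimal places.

z = -0.802

p̂₁ = 385/1219 = 0.31583, p̂₂ = 225/674 = 0.33383.
Pooled p̂ = (385+225)/(1219+674) = 610/1893 = 0.32224.
SE = √(p̂(1−p̂)(1/n₁+1/n₂)) = √(0.32224·0.67776·0.00230402) = √(0.000503202) = 0.02243.
z = (0.31583 − 0.33383)/0.02243 = -0.01800/0.02243 = -0.802.
Two-sided p-value ≈ 2·Φ(−0.802) = 0.4224.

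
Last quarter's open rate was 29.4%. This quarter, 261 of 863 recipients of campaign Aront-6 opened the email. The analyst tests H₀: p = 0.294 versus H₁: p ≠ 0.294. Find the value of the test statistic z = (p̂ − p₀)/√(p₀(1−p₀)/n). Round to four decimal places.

z = 0.5438

p̂ = 261/863 = 0.3024334.
SE = √(p₀(1−p₀)/n) = √(0.20756/863) = 0.0155085.
z = (0.3024334 − 0.294)/0.0155085 = 0.0084334/0.0155085 = 0.5438.
p-value = 2·P(Z > 0.544) ≈ 0.5866.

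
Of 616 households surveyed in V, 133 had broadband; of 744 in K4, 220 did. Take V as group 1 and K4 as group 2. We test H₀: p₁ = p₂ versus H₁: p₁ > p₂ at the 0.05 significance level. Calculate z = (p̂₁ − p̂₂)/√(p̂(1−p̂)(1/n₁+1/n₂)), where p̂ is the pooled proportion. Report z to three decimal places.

z = -3.341

p̂₁ = 133/616 ≈ 0.21591, p̂₂ = 220/744 ≈ 0.29570.
Pooled p̂ = (133+220)/(616+744) = 353/1360 = 0.25956.
SE = √(0.192188 × 0.00296746) = 0.02388.
z = (0.21591 − 0.29570)/0.02388 = -0.07979/0.02388 = -3.341.
p-value = P(Z > -3.341) ≈ 0.9996. With α = 0.05, fail to reject H₀.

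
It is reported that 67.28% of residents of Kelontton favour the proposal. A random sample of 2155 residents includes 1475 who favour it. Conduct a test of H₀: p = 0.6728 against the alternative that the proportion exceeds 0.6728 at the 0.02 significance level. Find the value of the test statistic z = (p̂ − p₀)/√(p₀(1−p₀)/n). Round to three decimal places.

z = 1.153

p̂ = 1475/2155 = 0.684455.
Standard error under H₀: √(0.6728×0.3272/2155) = 0.010107.
z = (0.684455 − 0.6728)/0.010107 = 0.011655/0.010107 = 1.153.
p-value = P(Z > 1.153) ≈ 0.1244. With α = 0.02, fail to reject H₀.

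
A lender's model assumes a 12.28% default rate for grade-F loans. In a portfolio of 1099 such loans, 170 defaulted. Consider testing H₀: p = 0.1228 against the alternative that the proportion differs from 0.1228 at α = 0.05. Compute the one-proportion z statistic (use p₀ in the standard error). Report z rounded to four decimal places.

z = 3.2207

p̂ = 170/1099 = 0.1546861.
SE = √(p₀(1−p₀)/n) = √(0.10772/1099) = 0.0099003.
z = (0.1546861 − 0.1228)/0.0099003 = 0.0318861/0.0099003 = 3.2207.
p-value = 2·P(Z > 3.221) ≈ 0.0013, so at α = 0.05 we reject H₀.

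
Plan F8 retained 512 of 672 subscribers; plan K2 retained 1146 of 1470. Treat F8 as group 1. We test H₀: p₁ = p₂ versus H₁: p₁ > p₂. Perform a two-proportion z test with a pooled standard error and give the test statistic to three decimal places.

p̂₁ = 512/672 ≈ 0.761905, p̂₂ = 1146/1470 ≈ 0.779592.
Pooled p̂ = (512+1146)/(672+1470) = 1658/2142 = 0.774043.
SE = √(0.1749 × 0.00216837) = 0.019474.
z = (0.761905 − 0.779592)/0.019474 = -0.017687/0.019474 = -0.908.

z = -0.908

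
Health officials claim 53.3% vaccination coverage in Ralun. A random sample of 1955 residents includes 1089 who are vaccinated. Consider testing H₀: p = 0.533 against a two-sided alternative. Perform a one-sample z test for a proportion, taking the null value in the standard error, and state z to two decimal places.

p̂ = 1089/1955 ≈ 0.55703.
Under H₀, SE = √(0.533·0.467/1955) = √(0.00012732) = 0.01128.
z = (0.55703 − 0.533)/0.01128 = 0.02403/0.01128 = 2.13.

z = 2.13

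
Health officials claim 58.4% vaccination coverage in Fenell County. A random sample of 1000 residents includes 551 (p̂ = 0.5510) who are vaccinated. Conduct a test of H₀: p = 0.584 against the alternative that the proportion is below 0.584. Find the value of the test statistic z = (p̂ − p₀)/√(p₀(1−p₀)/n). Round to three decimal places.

z = -2.117

p̂ = 551/1000 ≈ 0.55100.
SE = √(p₀(1−p₀)/n) = √(0.24294/1000) = 0.01559.
z = (0.55100 − 0.584)/0.01559 = -0.03300/0.01559 = -2.117.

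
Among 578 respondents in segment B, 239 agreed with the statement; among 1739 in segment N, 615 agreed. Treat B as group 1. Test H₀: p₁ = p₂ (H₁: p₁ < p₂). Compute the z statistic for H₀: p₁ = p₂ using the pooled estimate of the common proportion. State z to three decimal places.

p̂₁ = 239/578 = 0.41349, p̂₂ = 615/1739 = 0.35365.
Pooled p̂ = (239+615)/(578+1739) = 854/2317 = 0.36858.
SE = √(p̂(1−p̂)(1/n₁+1/n₂)) = √(0.36858·0.63142·0.00230515) = √(0.000536474) = 0.02316.
z = (0.41349 − 0.35365)/0.02316 = 0.05984/0.02316 = 2.584.

z = 2.584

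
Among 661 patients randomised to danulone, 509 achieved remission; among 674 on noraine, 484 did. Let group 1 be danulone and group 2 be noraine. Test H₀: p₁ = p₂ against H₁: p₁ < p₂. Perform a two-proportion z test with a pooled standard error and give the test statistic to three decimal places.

p̂₁ = 509/661 = 0.77005, p̂₂ = 484/674 = 0.71810.
Pooled p̂ = (509+484)/(661+674) = 993/1335 = 0.74382.
SE = √(p̂(1−p̂)(1/n₁+1/n₂)) = √(0.74382·0.25618·0.00299654) = √(0.000570996) = 0.02390.
z = (0.77005 − 0.71810)/0.02390 = 0.05195/0.02390 = 2.174.
p-value = P(Z < 2.174) ≈ 0.9851.

z = 2.174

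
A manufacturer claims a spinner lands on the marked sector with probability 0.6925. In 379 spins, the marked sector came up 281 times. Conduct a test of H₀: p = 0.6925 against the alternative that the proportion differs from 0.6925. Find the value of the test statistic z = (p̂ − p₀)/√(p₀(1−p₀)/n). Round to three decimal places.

p̂ = 281/379 ≈ 0.74142.
Standard error under H₀: √(0.6925×0.3075/379) = 0.02370.
z = (0.74142 − 0.6925)/0.02370 = 0.04892/0.02370 = 2.064.
p-value = 2·P(Z > 2.064) ≈ 0.0390.

z = 2.064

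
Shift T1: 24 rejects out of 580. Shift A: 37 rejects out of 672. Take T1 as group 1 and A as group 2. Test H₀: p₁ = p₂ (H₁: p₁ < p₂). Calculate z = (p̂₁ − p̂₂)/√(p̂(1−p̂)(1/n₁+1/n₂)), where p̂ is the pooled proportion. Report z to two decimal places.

z = -1.12

p̂₁ = 24/580 = 0.0414, p̂₂ = 37/672 = 0.0551.
Pooled p̂ = (24+37)/(580+672) = 61/1252 = 0.0487.
SE = √(0.0463482 × 0.00321223) = 0.0122.
z = (0.0414 − 0.0551)/0.0122 = -0.0137/0.0122 = -1.12.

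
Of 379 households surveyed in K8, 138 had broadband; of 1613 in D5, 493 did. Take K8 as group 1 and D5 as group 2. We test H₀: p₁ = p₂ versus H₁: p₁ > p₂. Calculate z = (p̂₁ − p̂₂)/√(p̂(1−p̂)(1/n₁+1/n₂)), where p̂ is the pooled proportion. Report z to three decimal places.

z = 2.202

p̂₁ = 138/379 = 0.36412, p̂₂ = 493/1613 = 0.30564.
Pooled p̂ = (138+493)/(379+1613) = 631/1992 = 0.31677.
SE = √(0.216426 × 0.00325849) = 0.02656.
z = (0.36412 − 0.30564)/0.02656 = 0.05848/0.02656 = 2.202.
p-value = P(Z > 2.202) ≈ 0.0138.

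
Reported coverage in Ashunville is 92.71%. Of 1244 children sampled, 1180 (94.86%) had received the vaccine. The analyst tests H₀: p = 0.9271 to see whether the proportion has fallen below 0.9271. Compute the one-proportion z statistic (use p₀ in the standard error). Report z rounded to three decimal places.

z = 2.911

p̂ = 1180/1244 = 0.9485531.
Under H₀, SE = √(0.9271·0.0729/1244) = √(5.43293e-05) = 0.0073708.
z = (0.9485531 − 0.9271)/0.0073708 = 0.0214531/0.0073708 = 2.911.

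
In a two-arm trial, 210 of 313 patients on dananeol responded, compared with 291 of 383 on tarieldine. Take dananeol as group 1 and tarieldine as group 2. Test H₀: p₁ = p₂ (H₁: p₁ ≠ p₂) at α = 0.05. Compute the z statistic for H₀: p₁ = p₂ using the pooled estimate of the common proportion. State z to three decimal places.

p̂₁ = 210/313 = 0.67093, p̂₂ = 291/383 = 0.75979.
Pooled p̂ = (210+291)/(313+383) = 501/696 = 0.71983.
SE = √(0.201676 × 0.00580585) = 0.03422.
z = (0.67093 − 0.75979)/0.03422 = -0.08886/0.03422 = -2.597.
Two-sided p-value ≈ 2·Φ(−2.597) = 0.0094, so at α = 0.05 we reject H₀.

z = -2.597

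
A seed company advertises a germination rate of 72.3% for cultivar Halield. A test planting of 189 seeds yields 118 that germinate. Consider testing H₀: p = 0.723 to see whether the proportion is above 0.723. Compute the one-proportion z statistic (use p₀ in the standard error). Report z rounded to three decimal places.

z = -3.031

p̂ = 118/189 ≈ 0.62434.
SE = √(p₀(1−p₀)/n) = √(0.20027/189) = 0.03255.
z = (0.62434 − 0.723)/0.03255 = -0.09866/0.03255 = -3.031.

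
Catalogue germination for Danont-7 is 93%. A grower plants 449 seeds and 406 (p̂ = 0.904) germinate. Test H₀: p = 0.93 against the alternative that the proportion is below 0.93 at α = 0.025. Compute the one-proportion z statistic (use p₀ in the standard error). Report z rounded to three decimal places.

z = -2.140

p̂ = 406/449 ≈ 0.90423.
Under H₀, SE = √(0.93·0.07/449) = √(0.000144989) = 0.01204.
z = (0.90423 − 0.93)/0.01204 = -0.02577/0.01204 = -2.140.
p-value = P(Z < -2.140) ≈ 0.0162; since p < α = 0.025, reject H₀.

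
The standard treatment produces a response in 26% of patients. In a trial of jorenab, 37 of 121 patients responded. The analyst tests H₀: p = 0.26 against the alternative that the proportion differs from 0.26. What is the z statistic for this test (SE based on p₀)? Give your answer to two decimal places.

p̂ = 37/121 ≈ 0.3058.
Under H₀, SE = √(0.26·0.74/121) = √(0.00159008) = 0.0399.
z = (0.3058 − 0.26)/0.0399 = 0.0458/0.0399 = 1.15.
Two-sided p-value ≈ 2·Φ(−1.148) = 0.2509.

z = 1.15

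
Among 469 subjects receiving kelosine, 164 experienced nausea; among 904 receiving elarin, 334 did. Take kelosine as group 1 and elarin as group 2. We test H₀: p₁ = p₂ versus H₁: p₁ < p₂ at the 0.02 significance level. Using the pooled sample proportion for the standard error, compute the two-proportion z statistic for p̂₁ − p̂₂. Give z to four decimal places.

z = -0.7233

p̂₁ = 164/469 ≈ 0.349680, p̂₂ = 334/904 ≈ 0.369469.
Pooled p̂ = (164+334)/(469+904) = 498/1373 = 0.362709.
SE = √(p̂(1−p̂)(1/n₁+1/n₂)) = √(0.362709·0.637291·0.00323839) = √(0.000748558) = 0.027360.
z = (0.349680 − 0.369469)/0.027360 = -0.019789/0.027360 = -0.7233.
p-value = P(Z < -0.723) ≈ 0.2348. With α = 0.02, fail to reject H₀.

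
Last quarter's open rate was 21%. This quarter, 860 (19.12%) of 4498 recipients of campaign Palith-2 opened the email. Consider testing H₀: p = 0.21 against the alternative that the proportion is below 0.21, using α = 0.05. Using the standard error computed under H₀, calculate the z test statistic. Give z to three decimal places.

p̂ = 860/4498 ≈ 0.191196.
Under H₀, SE = √(0.21·0.79/4498) = √(3.68831e-05) = 0.006073.
z = (0.191196 − 0.21)/0.006073 = -0.018804/0.006073 = -3.096.
p-value = P(Z < -3.096) ≈ 0.0010; since p < α = 0.05, reject H₀.

z = -3.096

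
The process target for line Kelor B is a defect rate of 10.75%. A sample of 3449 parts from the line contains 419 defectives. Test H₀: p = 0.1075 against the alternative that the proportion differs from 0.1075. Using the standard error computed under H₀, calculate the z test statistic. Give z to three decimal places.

z = 2.651

p̂ = 419/3449 ≈ 0.121484.
SE = √(p₀(1−p₀)/n) = √(0.095944/3449) = 0.005274.
z = (0.121484 − 0.1075)/0.005274 = 0.013984/0.005274 = 2.651.
p-value = 2·P(Z > 2.651) ≈ 0.0080.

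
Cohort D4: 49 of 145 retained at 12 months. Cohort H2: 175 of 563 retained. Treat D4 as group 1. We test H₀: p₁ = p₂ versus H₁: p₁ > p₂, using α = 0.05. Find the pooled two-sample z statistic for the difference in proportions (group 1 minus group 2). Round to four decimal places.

z = 0.6256

p̂₁ = 49/145 ≈ 0.337931, p̂₂ = 175/563 ≈ 0.310835.
Pooled p̂ = (49+175)/(145+563) = 224/708 = 0.316384.
SE = √(p̂(1−p̂)(1/n₁+1/n₂)) = √(0.316384·0.683616·0.00867275) = √(0.00187579) = 0.043310.
z = (0.337931 − 0.310835)/0.043310 = 0.027096/0.043310 = 0.6256.
p-value = P(Z > 0.626) ≈ 0.2658, so at α = 0.05 we fail to reject H₀.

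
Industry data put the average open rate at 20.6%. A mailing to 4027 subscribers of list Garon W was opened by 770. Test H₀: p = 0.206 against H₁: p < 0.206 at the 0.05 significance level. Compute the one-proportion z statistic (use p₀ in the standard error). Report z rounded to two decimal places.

p̂ = 770/4027 ≈ 0.19121.
SE = √(p₀(1−p₀)/n) = √(0.16356/4027) = 0.00637.
z = (0.19121 − 0.206)/0.00637 = -0.01479/0.00637 = -2.32.
p-value = P(Z < -2.321) ≈ 0.0101. With α = 0.05, reject H₀.

z = -2.32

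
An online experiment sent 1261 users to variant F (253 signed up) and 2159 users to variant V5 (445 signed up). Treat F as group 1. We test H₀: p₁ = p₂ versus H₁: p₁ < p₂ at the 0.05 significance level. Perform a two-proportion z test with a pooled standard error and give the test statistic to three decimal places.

z = -0.384

p̂₁ = 253/1261 = 0.20063, p̂₂ = 445/2159 = 0.20611.
Pooled p̂ = (253+445)/(1261+2159) = 698/3420 = 0.20409.
SE = √(p̂(1−p̂)(1/n₁+1/n₂)) = √(0.20409·0.79591·0.0012562) = √(0.000204056) = 0.01428.
z = (0.20063 − 0.20611)/0.01428 = -0.00548/0.01428 = -0.384.
p-value = P(Z < -0.384) ≈ 0.3506, so at α = 0.05 we fail to reject H₀.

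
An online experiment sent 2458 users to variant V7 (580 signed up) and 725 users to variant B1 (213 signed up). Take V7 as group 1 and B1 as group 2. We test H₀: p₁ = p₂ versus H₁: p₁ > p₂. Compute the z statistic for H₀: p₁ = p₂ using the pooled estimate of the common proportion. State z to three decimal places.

z = -3.164

p̂₁ = 580/2458 = 0.23596, p̂₂ = 213/725 = 0.29379.
Pooled p̂ = (580+213)/(2458+725) = 793/3183 = 0.24914.
SE = √(p̂(1−p̂)(1/n₁+1/n₂)) = √(0.24914·0.75086·0.00178615) = √(0.000334129) = 0.01828.
z = (0.23596 − 0.29379)/0.01828 = -0.05783/0.01828 = -3.164.
p-value = P(Z > -3.164) ≈ 0.9992.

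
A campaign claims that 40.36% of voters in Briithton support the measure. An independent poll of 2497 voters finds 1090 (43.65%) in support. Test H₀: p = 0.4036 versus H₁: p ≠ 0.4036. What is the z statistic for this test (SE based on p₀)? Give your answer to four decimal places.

p̂ = 1090/2497 ≈ 0.4365238.
Standard error under H₀: √(0.4036×0.5964/2497) = 0.0098183.
z = (0.4365238 − 0.4036)/0.0098183 = 0.0329238/0.0098183 = 3.3533.

z = 3.3533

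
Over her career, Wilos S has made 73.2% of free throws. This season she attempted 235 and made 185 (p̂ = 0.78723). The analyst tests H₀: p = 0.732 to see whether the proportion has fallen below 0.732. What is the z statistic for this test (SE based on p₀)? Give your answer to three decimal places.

p̂ = 185/235 ≈ 0.78723.
Standard error under H₀: √(0.732×0.268/235) = 0.02889.
z = (0.78723 − 0.732)/0.02889 = 0.05523/0.02889 = 1.912.

z = 1.912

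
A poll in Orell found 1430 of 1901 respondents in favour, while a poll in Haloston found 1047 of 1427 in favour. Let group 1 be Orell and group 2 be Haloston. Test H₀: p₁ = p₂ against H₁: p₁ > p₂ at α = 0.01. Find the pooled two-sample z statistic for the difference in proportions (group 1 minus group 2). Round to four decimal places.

p̂₁ = 1430/1901 ≈ 0.752236, p̂₂ = 1047/1427 ≈ 0.733707.
Pooled p̂ = (1430+1047)/(1901+1427) = 2477/3328 = 0.744291.
SE = √(0.190322 × 0.00122681) = 0.015280.
z = (0.752236 − 0.733707)/0.015280 = 0.018529/0.015280 = 1.2126.
p-value = P(Z > 1.213) ≈ 0.1126, so at α = 0.01 we fail to reject H₀.

z = 1.2126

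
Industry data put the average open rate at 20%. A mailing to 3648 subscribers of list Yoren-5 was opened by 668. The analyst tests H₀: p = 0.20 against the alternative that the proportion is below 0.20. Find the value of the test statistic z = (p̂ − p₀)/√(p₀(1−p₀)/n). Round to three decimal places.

z = -2.550

p̂ = 668/3648 = 0.183114.
SE = √(p₀(1−p₀)/n) = √(0.16/3648) = 0.006623.
z = (0.183114 − 0.2)/0.006623 = -0.016886/0.006623 = -2.550.
p-value = P(Z < -2.550) ≈ 0.0054.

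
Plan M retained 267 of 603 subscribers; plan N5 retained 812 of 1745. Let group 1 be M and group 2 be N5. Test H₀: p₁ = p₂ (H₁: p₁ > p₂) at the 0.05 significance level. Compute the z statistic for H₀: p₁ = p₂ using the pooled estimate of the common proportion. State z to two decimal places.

p̂₁ = 267/603 ≈ 0.4428, p̂₂ = 812/1745 ≈ 0.4653.
Pooled p̂ = (267+812)/(603+1745) = 1079/2348 = 0.4595.
SE = √(p̂(1−p̂)(1/n₁+1/n₂)) = √(0.4595·0.5405·0.00223144) = √(0.000554207) = 0.0235.
z = (0.4428 − 0.4653)/0.0235 = -0.0225/0.0235 = -0.96.
p-value = P(Z > -0.958) ≈ 0.8309; since p > α = 0.05, fail to reject H₀.

z = -0.96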